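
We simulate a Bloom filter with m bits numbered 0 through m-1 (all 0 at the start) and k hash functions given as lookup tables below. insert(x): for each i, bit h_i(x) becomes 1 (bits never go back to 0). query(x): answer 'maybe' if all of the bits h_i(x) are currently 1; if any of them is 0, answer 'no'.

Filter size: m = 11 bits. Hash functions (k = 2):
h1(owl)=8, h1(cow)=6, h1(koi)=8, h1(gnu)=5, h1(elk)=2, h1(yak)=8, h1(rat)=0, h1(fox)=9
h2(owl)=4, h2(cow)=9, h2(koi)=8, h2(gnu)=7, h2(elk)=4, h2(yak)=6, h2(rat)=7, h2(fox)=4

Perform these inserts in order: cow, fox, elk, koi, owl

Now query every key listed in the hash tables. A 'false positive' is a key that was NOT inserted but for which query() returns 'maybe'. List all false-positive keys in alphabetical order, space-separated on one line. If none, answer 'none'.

Start: bits=00000000000
After insert 'cow': sets bits 6 9 -> bits=00000010010
After insert 'fox': sets bits 4 9 -> bits=00001010010
After insert 'elk': sets bits 2 4 -> bits=00101010010
After insert 'koi': sets bits 8 -> bits=00101010110
After insert 'owl': sets bits 4 8 -> bits=00101010110
Not inserted: gnu rat yak — query each against bits=00101010110:
query gnu: checks bit5=0, bit7=0 (has a 0) -> no => not a false positive
query rat: checks bit0=0, bit7=0 (has a 0) -> no => not a false positive
query yak: checks bit6=1, bit8=1 (all 1) -> maybe => FALSE POSITIVE
False positives (alphabetical): yak

Answer: yak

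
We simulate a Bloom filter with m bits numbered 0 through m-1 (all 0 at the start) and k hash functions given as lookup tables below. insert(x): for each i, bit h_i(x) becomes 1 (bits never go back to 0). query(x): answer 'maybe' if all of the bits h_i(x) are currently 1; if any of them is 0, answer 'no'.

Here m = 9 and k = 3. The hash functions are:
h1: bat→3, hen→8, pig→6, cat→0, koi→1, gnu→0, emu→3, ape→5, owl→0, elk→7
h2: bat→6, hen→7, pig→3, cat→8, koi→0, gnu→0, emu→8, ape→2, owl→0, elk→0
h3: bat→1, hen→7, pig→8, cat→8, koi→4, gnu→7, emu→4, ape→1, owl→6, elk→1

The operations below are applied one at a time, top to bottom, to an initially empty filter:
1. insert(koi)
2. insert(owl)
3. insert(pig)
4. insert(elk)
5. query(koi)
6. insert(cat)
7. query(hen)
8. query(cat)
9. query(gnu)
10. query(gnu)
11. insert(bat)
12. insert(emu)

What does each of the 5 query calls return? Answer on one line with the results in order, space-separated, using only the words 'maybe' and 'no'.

Start: bits=000000000
Op 1: insert koi -> sets bits 0 1 4 -> bits=110010000
Op 2: insert owl -> sets bits 0 6 -> bits=110010100
Op 3: insert pig -> sets bits 3 6 8 -> bits=110110101
Op 4: insert elk -> sets bits 0 1 7 -> bits=110110111
Op 5: query koi -> checks bit0=1, bit1=1, bit4=1 (all 1) -> maybe
Op 6: insert cat -> sets bits 0 8 -> bits=110110111
Op 7: query hen -> checks bit7=1, bit8=1 (all 1) -> maybe
Op 8: query cat -> checks bit0=1, bit8=1 (all 1) -> maybe
Op 9: query gnu -> checks bit0=1, bit7=1 (all 1) -> maybe
Op 10: query gnu -> checks bit0=1, bit7=1 (all 1) -> maybe
Op 11: insert bat -> sets bits 1 3 6 -> bits=110110111
Op 12: insert emu -> sets bits 3 4 8 -> bits=110110111
Query results in order: maybe maybe maybe maybe maybe

Answer: maybe maybe maybe maybe maybe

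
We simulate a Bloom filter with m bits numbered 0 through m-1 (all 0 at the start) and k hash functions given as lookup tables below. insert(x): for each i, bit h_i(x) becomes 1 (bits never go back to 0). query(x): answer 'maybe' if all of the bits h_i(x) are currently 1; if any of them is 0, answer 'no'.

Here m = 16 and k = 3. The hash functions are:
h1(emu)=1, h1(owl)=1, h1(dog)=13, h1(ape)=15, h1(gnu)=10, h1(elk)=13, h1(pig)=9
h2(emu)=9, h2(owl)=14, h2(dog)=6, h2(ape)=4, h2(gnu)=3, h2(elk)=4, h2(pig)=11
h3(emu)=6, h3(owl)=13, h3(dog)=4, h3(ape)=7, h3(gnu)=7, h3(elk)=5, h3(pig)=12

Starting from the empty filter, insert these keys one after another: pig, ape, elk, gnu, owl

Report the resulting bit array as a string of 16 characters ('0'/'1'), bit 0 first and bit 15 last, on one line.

Start: bits=0000000000000000
After insert 'pig': sets bits 9 11 12 -> bits=0000000001011000
After insert 'ape': sets bits 4 7 15 -> bits=0000100101011001
After insert 'elk': sets bits 4 5 13 -> bits=0000110101011101
After insert 'gnu': sets bits 3 7 10 -> bits=0001110101111101
After insert 'owl': sets bits 1 13 14 -> bits=0101110101111111

Answer: 0101110101111111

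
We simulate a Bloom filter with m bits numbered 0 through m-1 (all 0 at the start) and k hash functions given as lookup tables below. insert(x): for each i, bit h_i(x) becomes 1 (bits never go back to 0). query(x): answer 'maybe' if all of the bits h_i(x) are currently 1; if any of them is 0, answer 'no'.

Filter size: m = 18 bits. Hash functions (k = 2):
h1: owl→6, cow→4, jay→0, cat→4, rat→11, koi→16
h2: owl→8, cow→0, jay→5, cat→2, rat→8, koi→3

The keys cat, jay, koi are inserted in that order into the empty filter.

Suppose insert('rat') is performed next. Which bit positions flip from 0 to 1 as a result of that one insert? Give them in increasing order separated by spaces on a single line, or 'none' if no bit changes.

Start: bits=000000000000000000
After insert 'cat': sets bits 2 4 -> bits=001010000000000000
After insert 'jay': sets bits 0 5 -> bits=101011000000000000
After insert 'koi': sets bits 3 16 -> bits=101111000000000010
insert 'rat' would touch bits 8 11; currently bit8=0, bit11=0
Bits that are 0 among those (would change 0->1): 8 11

Answer: 8 11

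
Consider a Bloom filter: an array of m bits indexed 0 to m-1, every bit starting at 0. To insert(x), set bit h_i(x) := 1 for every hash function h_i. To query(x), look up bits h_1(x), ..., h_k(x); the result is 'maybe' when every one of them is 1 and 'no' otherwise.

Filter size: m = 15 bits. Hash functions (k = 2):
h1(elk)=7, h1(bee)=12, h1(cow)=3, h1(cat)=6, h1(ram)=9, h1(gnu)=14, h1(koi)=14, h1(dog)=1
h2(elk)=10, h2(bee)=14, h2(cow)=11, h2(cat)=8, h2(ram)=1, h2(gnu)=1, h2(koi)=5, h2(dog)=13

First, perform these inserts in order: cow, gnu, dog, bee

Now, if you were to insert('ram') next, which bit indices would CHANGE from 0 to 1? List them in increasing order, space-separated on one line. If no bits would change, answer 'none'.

Start: bits=000000000000000
After insert 'cow': sets bits 3 11 -> bits=000100000001000
After insert 'gnu': sets bits 1 14 -> bits=010100000001001
After insert 'dog': sets bits 1 13 -> bits=010100000001011
After insert 'bee': sets bits 12 14 -> bits=010100000001111
insert 'ram' would touch bits 1 9; currently bit1=1, bit9=0
Bits that are 0 among those (would change 0->1): 9

Answer: 9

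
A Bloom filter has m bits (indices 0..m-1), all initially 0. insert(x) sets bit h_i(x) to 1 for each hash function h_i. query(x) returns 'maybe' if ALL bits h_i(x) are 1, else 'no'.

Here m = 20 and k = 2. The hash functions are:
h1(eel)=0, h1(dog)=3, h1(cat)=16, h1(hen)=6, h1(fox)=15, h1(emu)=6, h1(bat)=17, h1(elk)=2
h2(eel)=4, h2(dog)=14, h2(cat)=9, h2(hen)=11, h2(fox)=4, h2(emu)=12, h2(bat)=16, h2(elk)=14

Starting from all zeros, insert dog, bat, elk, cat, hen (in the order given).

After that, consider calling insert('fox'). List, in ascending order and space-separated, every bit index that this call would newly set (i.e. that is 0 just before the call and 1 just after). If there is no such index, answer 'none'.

Answer: 4 15

Derivation:
Start: bits=00000000000000000000
After insert 'dog': sets bits 3 14 -> bits=00010000000000100000
After insert 'bat': sets bits 16 17 -> bits=00010000000000101100
After insert 'elk': sets bits 2 14 -> bits=00110000000000101100
After insert 'cat': sets bits 9 16 -> bits=00110000010000101100
After insert 'hen': sets bits 6 11 -> bits=00110010010100101100
insert 'fox' would touch bits 4 15; currently bit4=0, bit15=0
Bits that are 0 among those (would change 0->1): 4 15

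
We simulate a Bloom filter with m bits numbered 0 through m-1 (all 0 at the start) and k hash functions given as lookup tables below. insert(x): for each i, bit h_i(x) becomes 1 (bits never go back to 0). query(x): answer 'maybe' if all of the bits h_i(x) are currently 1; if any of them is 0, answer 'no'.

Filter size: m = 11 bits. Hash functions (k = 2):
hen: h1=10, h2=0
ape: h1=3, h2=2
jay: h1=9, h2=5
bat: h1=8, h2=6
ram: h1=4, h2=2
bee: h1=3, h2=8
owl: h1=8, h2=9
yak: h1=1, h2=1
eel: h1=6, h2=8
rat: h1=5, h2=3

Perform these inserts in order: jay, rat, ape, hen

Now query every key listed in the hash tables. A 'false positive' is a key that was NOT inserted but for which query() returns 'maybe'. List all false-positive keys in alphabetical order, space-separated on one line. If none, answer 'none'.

Answer: none

Derivation:
Start: bits=00000000000
After insert 'jay': sets bits 5 9 -> bits=00000100010
After insert 'rat': sets bits 3 5 -> bits=00010100010
After insert 'ape': sets bits 2 3 -> bits=00110100010
After insert 'hen': sets bits 0 10 -> bits=10110100011
Not inserted: bat bee eel owl ram yak — query each against bits=10110100011:
query bat: checks bit6=0, bit8=0 (has a 0) -> no => not a false positive
query bee: checks bit3=1, bit8=0 (has a 0) -> no => not a false positive
query eel: checks bit6=0, bit8=0 (has a 0) -> no => not a false positive
query owl: checks bit8=0, bit9=1 (has a 0) -> no => not a false positive
query ram: checks bit2=1, bit4=0 (has a 0) -> no => not a false positive
query yak: checks bit1=0 (has a 0) -> no => not a false positive
False positives (alphabetical): none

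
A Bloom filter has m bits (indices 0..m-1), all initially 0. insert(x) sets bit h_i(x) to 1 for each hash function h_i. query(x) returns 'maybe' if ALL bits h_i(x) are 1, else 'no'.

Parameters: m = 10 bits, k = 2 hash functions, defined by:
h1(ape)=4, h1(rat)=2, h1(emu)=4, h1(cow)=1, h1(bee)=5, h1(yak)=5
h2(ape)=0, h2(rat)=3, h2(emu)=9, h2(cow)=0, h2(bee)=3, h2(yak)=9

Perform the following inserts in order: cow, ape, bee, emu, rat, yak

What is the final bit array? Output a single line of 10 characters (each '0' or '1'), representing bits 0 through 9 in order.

Answer: 1111110001

Derivation:
Start: bits=0000000000
After insert 'cow': sets bits 0 1 -> bits=1100000000
After insert 'ape': sets bits 0 4 -> bits=1100100000
After insert 'bee': sets bits 3 5 -> bits=1101110000
After insert 'emu': sets bits 4 9 -> bits=1101110001
After insert 'rat': sets bits 2 3 -> bits=1111110001
After insert 'yak': sets bits 5 9 -> bits=1111110001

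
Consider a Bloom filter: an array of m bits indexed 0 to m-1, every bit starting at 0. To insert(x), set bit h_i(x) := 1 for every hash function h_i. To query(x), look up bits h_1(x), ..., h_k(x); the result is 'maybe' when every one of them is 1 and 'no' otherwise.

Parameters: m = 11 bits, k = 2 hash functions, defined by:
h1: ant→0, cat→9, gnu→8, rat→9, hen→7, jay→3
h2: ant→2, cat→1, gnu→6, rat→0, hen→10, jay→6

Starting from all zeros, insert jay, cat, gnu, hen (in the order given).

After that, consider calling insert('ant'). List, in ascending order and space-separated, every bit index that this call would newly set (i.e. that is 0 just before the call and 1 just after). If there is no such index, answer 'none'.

Start: bits=00000000000
After insert 'jay': sets bits 3 6 -> bits=00010010000
After insert 'cat': sets bits 1 9 -> bits=01010010010
After insert 'gnu': sets bits 6 8 -> bits=01010010110
After insert 'hen': sets bits 7 10 -> bits=01010011111
insert 'ant' would touch bits 0 2; currently bit0=0, bit2=0
Bits that are 0 among those (would change 0->1): 0 2

Answer: 0 2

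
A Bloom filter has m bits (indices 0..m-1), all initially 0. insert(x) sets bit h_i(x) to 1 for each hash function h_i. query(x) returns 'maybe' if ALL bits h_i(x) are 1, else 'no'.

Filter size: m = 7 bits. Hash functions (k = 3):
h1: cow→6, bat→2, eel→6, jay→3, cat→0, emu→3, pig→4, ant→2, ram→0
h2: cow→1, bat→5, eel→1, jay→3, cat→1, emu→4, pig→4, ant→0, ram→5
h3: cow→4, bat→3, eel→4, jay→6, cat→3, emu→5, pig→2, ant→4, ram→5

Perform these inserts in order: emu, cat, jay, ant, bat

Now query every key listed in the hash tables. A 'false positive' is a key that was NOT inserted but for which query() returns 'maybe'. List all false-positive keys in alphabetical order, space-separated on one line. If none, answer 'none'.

Start: bits=0000000
After insert 'emu': sets bits 3 4 5 -> bits=0001110
After insert 'cat': sets bits 0 1 3 -> bits=1101110
After insert 'jay': sets bits 3 6 -> bits=1101111
After insert 'ant': sets bits 0 2 4 -> bits=1111111
After insert 'bat': sets bits 2 3 5 -> bits=1111111
Not inserted: cow eel pig ram — query each against bits=1111111:
query cow: checks bit1=1, bit4=1, bit6=1 (all 1) -> maybe => FALSE POSITIVE
query eel: checks bit1=1, bit4=1, bit6=1 (all 1) -> maybe => FALSE POSITIVE
query pig: checks bit2=1, bit4=1 (all 1) -> maybe => FALSE POSITIVE
query ram: checks bit0=1, bit5=1 (all 1) -> maybe => FALSE POSITIVE
False positives (alphabetical): cow eel pig ram

Answer: cow eel pig ram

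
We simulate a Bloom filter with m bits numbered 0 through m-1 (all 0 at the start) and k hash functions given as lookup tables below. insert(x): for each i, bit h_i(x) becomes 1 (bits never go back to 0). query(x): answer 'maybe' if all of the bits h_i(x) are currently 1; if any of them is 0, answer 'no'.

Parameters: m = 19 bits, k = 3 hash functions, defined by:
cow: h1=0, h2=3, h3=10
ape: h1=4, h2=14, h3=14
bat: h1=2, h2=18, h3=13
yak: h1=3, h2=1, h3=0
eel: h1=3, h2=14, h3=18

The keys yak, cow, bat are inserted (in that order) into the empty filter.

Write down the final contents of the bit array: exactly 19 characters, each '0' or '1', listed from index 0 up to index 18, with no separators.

Start: bits=0000000000000000000
After insert 'yak': sets bits 0 1 3 -> bits=1101000000000000000
After insert 'cow': sets bits 0 3 10 -> bits=1101000000100000000
After insert 'bat': sets bits 2 13 18 -> bits=1111000000100100001

Answer: 1111000000100100001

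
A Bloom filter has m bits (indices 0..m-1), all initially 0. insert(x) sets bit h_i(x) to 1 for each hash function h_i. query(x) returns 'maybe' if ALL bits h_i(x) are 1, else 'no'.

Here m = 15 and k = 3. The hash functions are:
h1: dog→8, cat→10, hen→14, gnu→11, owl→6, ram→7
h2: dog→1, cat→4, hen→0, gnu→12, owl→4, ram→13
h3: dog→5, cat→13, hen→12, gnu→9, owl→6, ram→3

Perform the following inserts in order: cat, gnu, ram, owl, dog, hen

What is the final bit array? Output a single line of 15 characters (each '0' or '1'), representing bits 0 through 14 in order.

Start: bits=000000000000000
After insert 'cat': sets bits 4 10 13 -> bits=000010000010010
After insert 'gnu': sets bits 9 11 12 -> bits=000010000111110
After insert 'ram': sets bits 3 7 13 -> bits=000110010111110
After insert 'owl': sets bits 4 6 -> bits=000110110111110
After insert 'dog': sets bits 1 5 8 -> bits=010111111111110
After insert 'hen': sets bits 0 12 14 -> bits=110111111111111

Answer: 110111111111111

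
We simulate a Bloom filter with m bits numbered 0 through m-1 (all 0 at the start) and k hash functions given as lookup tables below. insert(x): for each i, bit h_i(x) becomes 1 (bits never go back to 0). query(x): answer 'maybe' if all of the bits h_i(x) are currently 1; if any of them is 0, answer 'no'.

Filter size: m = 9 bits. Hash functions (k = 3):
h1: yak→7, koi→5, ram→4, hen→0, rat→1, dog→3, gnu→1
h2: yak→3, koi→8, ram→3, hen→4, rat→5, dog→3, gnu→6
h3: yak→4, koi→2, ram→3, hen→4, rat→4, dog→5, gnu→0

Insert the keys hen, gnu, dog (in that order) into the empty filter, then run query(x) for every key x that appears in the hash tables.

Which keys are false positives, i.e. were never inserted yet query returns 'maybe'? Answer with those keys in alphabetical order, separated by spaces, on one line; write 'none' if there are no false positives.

Start: bits=000000000
After insert 'hen': sets bits 0 4 -> bits=100010000
After insert 'gnu': sets bits 0 1 6 -> bits=110010100
After insert 'dog': sets bits 3 5 -> bits=110111100
Not inserted: koi ram rat yak — query each against bits=110111100:
query koi: checks bit2=0, bit5=1, bit8=0 (has a 0) -> no => not a false positive
query ram: checks bit3=1, bit4=1 (all 1) -> maybe => FALSE POSITIVE
query rat: checks bit1=1, bit4=1, bit5=1 (all 1) -> maybe => FALSE POSITIVE
query yak: checks bit3=1, bit4=1, bit7=0 (has a 0) -> no => not a false positive
False positives (alphabetical): ram rat

Answer: ram rat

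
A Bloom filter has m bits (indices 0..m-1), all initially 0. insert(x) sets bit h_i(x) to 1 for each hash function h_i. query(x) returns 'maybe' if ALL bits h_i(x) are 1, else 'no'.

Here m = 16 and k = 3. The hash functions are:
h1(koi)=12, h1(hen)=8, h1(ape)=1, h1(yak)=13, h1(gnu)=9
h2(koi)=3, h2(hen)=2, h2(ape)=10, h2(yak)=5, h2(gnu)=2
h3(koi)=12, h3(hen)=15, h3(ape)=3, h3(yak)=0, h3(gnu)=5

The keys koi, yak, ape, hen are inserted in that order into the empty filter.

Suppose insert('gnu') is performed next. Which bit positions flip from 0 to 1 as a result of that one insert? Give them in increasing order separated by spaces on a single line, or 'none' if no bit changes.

Start: bits=0000000000000000
After insert 'koi': sets bits 3 12 -> bits=0001000000001000
After insert 'yak': sets bits 0 5 13 -> bits=1001010000001100
After insert 'ape': sets bits 1 3 10 -> bits=1101010000101100
After insert 'hen': sets bits 2 8 15 -> bits=1111010010101101
insert 'gnu' would touch bits 2 5 9; currently bit2=1, bit5=1, bit9=0
Bits that are 0 among those (would change 0->1): 9

Answer: 9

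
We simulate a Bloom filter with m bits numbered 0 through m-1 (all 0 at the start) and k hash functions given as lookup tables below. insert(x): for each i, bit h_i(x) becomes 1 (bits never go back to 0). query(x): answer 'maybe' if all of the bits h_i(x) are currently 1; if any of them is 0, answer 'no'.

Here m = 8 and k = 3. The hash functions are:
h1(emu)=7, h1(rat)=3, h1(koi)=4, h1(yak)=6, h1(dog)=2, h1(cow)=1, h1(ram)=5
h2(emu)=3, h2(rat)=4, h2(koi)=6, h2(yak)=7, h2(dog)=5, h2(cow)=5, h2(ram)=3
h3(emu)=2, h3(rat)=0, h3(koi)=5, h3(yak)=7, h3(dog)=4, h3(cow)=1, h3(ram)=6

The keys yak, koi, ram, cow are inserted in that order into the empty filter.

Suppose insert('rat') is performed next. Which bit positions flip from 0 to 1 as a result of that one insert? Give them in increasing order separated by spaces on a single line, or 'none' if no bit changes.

Answer: 0

Derivation:
Start: bits=00000000
After insert 'yak': sets bits 6 7 -> bits=00000011
After insert 'koi': sets bits 4 5 6 -> bits=00001111
After insert 'ram': sets bits 3 5 6 -> bits=00011111
After insert 'cow': sets bits 1 5 -> bits=01011111
insert 'rat' would touch bits 0 3 4; currently bit0=0, bit3=1, bit4=1
Bits that are 0 among those (would change 0->1): 0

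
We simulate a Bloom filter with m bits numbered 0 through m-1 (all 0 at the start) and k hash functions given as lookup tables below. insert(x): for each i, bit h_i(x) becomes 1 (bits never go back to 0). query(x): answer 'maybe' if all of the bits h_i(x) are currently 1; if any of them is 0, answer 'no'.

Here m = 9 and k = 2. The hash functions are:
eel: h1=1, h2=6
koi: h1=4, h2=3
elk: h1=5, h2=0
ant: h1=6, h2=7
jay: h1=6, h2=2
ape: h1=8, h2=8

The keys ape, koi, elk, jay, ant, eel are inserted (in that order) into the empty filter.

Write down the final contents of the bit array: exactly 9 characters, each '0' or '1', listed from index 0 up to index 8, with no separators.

Answer: 111111111

Derivation:
Start: bits=000000000
After insert 'ape': sets bits 8 -> bits=000000001
After insert 'koi': sets bits 3 4 -> bits=000110001
After insert 'elk': sets bits 0 5 -> bits=100111001
After insert 'jay': sets bits 2 6 -> bits=101111101
After insert 'ant': sets bits 6 7 -> bits=101111111
After insert 'eel': sets bits 1 6 -> bits=111111111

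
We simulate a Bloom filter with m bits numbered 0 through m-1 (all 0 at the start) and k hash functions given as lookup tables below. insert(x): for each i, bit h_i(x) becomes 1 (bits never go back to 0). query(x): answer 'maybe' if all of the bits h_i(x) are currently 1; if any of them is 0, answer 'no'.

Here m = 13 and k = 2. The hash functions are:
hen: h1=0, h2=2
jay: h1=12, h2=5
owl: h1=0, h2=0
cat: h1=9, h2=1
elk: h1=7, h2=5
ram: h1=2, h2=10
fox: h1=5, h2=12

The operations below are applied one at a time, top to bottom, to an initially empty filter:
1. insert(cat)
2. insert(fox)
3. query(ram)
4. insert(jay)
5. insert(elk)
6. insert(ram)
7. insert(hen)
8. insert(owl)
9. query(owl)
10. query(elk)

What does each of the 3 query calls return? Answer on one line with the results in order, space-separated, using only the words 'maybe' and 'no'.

Answer: no maybe maybe

Derivation:
Start: bits=0000000000000
Op 1: insert cat -> sets bits 1 9 -> bits=0100000001000
Op 2: insert fox -> sets bits 5 12 -> bits=0100010001001
Op 3: query ram -> checks bit2=0, bit10=0 (has a 0) -> no
Op 4: insert jay -> sets bits 5 12 -> bits=0100010001001
Op 5: insert elk -> sets bits 5 7 -> bits=0100010101001
Op 6: insert ram -> sets bits 2 10 -> bits=0110010101101
Op 7: insert hen -> sets bits 0 2 -> bits=1110010101101
Op 8: insert owl -> sets bits 0 -> bits=1110010101101
Op 9: query owl -> checks bit0=1 (all 1) -> maybe
Op 10: query elk -> checks bit5=1, bit7=1 (all 1) -> maybe
Query results in order: no maybe maybe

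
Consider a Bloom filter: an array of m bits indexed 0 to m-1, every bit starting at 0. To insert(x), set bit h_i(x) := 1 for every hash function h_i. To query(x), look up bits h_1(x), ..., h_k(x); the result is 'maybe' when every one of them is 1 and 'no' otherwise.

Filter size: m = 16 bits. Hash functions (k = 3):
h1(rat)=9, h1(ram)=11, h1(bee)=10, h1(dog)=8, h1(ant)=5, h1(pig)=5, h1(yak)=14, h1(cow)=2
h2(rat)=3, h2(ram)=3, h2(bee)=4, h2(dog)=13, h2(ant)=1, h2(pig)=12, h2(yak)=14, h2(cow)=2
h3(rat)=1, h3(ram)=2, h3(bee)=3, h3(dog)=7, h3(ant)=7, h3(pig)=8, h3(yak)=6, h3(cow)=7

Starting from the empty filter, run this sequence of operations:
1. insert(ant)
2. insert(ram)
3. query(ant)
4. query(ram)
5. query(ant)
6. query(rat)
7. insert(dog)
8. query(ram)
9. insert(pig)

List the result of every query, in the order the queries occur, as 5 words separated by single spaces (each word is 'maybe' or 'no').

Start: bits=0000000000000000
Op 1: insert ant -> sets bits 1 5 7 -> bits=0100010100000000
Op 2: insert ram -> sets bits 2 3 11 -> bits=0111010100010000
Op 3: query ant -> checks bit1=1, bit5=1, bit7=1 (all 1) -> maybe
Op 4: query ram -> checks bit2=1, bit3=1, bit11=1 (all 1) -> maybe
Op 5: query ant -> checks bit1=1, bit5=1, bit7=1 (all 1) -> maybe
Op 6: query rat -> checks bit1=1, bit3=1, bit9=0 (has a 0) -> no
Op 7: insert dog -> sets bits 7 8 13 -> bits=0111010110010100
Op 8: query ram -> checks bit2=1, bit3=1, bit11=1 (all 1) -> maybe
Op 9: insert pig -> sets bits 5 8 12 -> bits=0111010110011100
Query results in order: maybe maybe maybe no maybe

Answer: maybe maybe maybe no maybe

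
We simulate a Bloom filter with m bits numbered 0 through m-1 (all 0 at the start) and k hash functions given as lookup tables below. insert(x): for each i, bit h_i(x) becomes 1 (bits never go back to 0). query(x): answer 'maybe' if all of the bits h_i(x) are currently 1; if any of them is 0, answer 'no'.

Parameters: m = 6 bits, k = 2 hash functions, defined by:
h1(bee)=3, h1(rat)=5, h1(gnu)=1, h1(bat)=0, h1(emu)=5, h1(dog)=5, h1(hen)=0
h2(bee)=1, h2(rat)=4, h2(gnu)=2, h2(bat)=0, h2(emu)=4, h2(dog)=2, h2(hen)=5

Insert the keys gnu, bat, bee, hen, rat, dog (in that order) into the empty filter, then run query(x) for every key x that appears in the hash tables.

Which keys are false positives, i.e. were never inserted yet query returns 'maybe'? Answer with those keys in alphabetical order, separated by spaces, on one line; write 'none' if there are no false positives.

Answer: emu

Derivation:
Start: bits=000000
After insert 'gnu': sets bits 1 2 -> bits=011000
After insert 'bat': sets bits 0 -> bits=111000
After insert 'bee': sets bits 1 3 -> bits=111100
After insert 'hen': sets bits 0 5 -> bits=111101
After insert 'rat': sets bits 4 5 -> bits=111111
After insert 'dog': sets bits 2 5 -> bits=111111
Not inserted: emu — query each against bits=111111:
query emu: checks bit4=1, bit5=1 (all 1) -> maybe => FALSE POSITIVE
False positives (alphabetical): emu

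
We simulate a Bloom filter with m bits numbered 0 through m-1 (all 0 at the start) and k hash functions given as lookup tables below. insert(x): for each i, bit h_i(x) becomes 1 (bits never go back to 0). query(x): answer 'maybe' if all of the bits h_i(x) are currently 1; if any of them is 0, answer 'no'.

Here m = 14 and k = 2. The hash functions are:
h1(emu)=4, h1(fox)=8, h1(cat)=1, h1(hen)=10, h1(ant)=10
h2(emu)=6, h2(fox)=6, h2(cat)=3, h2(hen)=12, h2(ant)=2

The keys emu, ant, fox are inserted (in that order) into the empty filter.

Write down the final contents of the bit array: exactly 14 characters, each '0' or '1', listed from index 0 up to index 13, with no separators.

Start: bits=00000000000000
After insert 'emu': sets bits 4 6 -> bits=00001010000000
After insert 'ant': sets bits 2 10 -> bits=00101010001000
After insert 'fox': sets bits 6 8 -> bits=00101010101000

Answer: 00101010101000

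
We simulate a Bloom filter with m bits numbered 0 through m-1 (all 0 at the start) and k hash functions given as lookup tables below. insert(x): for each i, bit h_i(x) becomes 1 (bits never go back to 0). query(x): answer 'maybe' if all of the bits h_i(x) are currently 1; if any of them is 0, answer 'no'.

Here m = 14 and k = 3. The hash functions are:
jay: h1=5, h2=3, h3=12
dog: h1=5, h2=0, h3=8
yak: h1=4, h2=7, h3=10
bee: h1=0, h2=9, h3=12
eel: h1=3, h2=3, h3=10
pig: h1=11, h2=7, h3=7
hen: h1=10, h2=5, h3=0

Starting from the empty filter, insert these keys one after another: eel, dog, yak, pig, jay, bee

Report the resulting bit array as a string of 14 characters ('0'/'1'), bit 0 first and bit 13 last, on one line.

Answer: 10011101111110

Derivation:
Start: bits=00000000000000
After insert 'eel': sets bits 3 10 -> bits=00010000001000
After insert 'dog': sets bits 0 5 8 -> bits=10010100101000
After insert 'yak': sets bits 4 7 10 -> bits=10011101101000
After insert 'pig': sets bits 7 11 -> bits=10011101101100
After insert 'jay': sets bits 3 5 12 -> bits=10011101101110
After insert 'bee': sets bits 0 9 12 -> bits=10011101111110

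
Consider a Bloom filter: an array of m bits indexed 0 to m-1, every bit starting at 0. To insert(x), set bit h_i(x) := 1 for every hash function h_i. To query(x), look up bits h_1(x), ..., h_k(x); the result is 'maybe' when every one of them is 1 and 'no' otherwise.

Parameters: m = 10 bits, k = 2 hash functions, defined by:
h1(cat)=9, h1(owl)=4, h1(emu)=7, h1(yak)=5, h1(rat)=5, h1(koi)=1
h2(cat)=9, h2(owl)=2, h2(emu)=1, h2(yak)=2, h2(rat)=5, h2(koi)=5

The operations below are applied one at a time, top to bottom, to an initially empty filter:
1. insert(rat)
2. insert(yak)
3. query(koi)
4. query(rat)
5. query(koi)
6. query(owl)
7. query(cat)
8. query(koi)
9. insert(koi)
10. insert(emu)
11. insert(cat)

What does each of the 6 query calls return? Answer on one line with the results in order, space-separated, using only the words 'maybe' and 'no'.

Start: bits=0000000000
Op 1: insert rat -> sets bits 5 -> bits=0000010000
Op 2: insert yak -> sets bits 2 5 -> bits=0010010000
Op 3: query koi -> checks bit1=0, bit5=1 (has a 0) -> no
Op 4: query rat -> checks bit5=1 (all 1) -> maybe
Op 5: query koi -> checks bit1=0, bit5=1 (has a 0) -> no
Op 6: query owl -> checks bit2=1, bit4=0 (has a 0) -> no
Op 7: query cat -> checks bit9=0 (has a 0) -> no
Op 8: query koi -> checks bit1=0, bit5=1 (has a 0) -> no
Op 9: insert koi -> sets bits 1 5 -> bits=0110010000
Op 10: insert emu -> sets bits 1 7 -> bits=0110010100
Op 11: insert cat -> sets bits 9 -> bits=0110010101
Query results in order: no maybe no no no no

Answer: no maybe no no no no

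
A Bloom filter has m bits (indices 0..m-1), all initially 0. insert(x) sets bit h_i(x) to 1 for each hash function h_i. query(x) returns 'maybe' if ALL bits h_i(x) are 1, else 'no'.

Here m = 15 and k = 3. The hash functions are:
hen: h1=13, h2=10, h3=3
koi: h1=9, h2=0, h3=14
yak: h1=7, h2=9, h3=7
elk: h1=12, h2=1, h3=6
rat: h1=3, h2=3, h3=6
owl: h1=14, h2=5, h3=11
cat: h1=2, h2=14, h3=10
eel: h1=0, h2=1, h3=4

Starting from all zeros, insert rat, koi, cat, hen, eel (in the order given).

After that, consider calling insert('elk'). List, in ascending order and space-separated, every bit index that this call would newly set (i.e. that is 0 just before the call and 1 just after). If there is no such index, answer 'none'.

Start: bits=000000000000000
After insert 'rat': sets bits 3 6 -> bits=000100100000000
After insert 'koi': sets bits 0 9 14 -> bits=100100100100001
After insert 'cat': sets bits 2 10 14 -> bits=101100100110001
After insert 'hen': sets bits 3 10 13 -> bits=101100100110011
After insert 'eel': sets bits 0 1 4 -> bits=111110100110011
insert 'elk' would touch bits 1 6 12; currently bit1=1, bit6=1, bit12=0
Bits that are 0 among those (would change 0->1): 12

Answer: 12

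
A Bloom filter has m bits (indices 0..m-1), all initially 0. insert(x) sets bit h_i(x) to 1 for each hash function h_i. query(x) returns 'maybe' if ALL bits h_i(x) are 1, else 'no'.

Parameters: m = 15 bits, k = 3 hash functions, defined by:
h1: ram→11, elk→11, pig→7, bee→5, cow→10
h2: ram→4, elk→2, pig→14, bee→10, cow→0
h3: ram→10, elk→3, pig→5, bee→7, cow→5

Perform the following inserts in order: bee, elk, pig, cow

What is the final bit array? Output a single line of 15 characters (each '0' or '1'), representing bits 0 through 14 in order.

Answer: 101101010011001

Derivation:
Start: bits=000000000000000
After insert 'bee': sets bits 5 7 10 -> bits=000001010010000
After insert 'elk': sets bits 2 3 11 -> bits=001101010011000
After insert 'pig': sets bits 5 7 14 -> bits=001101010011001
After insert 'cow': sets bits 0 5 10 -> bits=101101010011001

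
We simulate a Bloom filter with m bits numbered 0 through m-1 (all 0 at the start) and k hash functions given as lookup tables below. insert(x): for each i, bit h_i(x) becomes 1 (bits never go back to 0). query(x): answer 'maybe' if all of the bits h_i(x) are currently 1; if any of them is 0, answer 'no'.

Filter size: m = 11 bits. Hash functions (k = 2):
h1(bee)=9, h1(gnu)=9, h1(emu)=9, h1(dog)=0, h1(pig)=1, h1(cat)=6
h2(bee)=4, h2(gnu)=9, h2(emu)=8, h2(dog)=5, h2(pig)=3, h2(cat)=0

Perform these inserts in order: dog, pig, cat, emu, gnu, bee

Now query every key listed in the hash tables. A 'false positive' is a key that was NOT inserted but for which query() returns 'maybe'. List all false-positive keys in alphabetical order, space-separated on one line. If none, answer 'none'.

Answer: none

Derivation:
Start: bits=00000000000
After insert 'dog': sets bits 0 5 -> bits=10000100000
After insert 'pig': sets bits 1 3 -> bits=11010100000
After insert 'cat': sets bits 0 6 -> bits=11010110000
After insert 'emu': sets bits 8 9 -> bits=11010110110
After insert 'gnu': sets bits 9 -> bits=11010110110
After insert 'bee': sets bits 4 9 -> bits=11011110110
Not inserted: (none) — query each against bits=11011110110:
False positives (alphabetical): none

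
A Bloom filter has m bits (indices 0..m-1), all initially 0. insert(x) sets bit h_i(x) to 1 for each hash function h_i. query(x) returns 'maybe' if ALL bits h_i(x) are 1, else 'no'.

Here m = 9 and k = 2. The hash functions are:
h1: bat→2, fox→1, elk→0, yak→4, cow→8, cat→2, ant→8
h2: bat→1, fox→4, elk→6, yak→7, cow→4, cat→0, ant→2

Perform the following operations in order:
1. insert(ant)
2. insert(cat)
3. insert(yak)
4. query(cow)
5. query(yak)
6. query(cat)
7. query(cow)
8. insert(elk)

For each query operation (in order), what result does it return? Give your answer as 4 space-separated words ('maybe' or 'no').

Start: bits=000000000
Op 1: insert ant -> sets bits 2 8 -> bits=001000001
Op 2: insert cat -> sets bits 0 2 -> bits=101000001
Op 3: insert yak -> sets bits 4 7 -> bits=101010011
Op 4: query cow -> checks bit4=1, bit8=1 (all 1) -> maybe
Op 5: query yak -> checks bit4=1, bit7=1 (all 1) -> maybe
Op 6: query cat -> checks bit0=1, bit2=1 (all 1) -> maybe
Op 7: query cow -> checks bit4=1, bit8=1 (all 1) -> maybe
Op 8: insert elk -> sets bits 0 6 -> bits=101010111
Query results in order: maybe maybe maybe maybe

Answer: maybe maybe maybe maybe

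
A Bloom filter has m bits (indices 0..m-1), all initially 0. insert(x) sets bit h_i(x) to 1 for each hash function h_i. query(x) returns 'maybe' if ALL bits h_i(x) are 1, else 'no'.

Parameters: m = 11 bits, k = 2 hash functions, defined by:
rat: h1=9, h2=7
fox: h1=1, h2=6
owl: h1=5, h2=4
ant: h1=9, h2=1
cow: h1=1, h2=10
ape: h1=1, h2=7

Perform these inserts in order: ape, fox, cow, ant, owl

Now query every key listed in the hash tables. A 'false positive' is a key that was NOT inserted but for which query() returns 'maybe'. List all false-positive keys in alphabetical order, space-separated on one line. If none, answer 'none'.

Answer: rat

Derivation:
Start: bits=00000000000
After insert 'ape': sets bits 1 7 -> bits=01000001000
After insert 'fox': sets bits 1 6 -> bits=01000011000
After insert 'cow': sets bits 1 10 -> bits=01000011001
After insert 'ant': sets bits 1 9 -> bits=01000011011
After insert 'owl': sets bits 4 5 -> bits=01001111011
Not inserted: rat — query each against bits=01001111011:
query rat: checks bit7=1, bit9=1 (all 1) -> maybe => FALSE POSITIVE
False positives (alphabetical): rat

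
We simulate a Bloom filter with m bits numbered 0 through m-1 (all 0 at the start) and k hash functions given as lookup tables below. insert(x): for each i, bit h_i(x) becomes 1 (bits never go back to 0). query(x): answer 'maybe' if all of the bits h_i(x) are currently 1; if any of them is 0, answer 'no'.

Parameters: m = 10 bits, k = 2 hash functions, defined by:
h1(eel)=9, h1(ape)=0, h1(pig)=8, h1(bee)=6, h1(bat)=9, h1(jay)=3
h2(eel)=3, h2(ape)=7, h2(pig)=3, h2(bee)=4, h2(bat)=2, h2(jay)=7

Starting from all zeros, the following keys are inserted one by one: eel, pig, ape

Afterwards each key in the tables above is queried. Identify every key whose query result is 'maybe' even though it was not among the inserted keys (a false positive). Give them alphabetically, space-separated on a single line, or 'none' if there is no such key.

Answer: jay

Derivation:
Start: bits=0000000000
After insert 'eel': sets bits 3 9 -> bits=0001000001
After insert 'pig': sets bits 3 8 -> bits=0001000011
After insert 'ape': sets bits 0 7 -> bits=1001000111
Not inserted: bat bee jay — query each against bits=1001000111:
query bat: checks bit2=0, bit9=1 (has a 0) -> no => not a false positive
query bee: checks bit4=0, bit6=0 (has a 0) -> no => not a false positive
query jay: checks bit3=1, bit7=1 (all 1) -> maybe => FALSE POSITIVE
False positives (alphabetical): jay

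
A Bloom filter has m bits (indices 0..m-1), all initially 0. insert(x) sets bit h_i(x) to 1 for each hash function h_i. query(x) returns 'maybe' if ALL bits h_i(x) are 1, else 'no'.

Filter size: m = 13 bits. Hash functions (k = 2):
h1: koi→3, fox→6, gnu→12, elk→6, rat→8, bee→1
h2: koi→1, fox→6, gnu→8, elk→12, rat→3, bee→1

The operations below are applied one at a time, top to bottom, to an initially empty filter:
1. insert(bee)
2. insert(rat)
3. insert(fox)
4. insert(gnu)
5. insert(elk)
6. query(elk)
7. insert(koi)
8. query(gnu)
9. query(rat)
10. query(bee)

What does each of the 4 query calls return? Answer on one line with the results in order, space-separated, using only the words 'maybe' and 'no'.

Start: bits=0000000000000
Op 1: insert bee -> sets bits 1 -> bits=0100000000000
Op 2: insert rat -> sets bits 3 8 -> bits=0101000010000
Op 3: insert fox -> sets bits 6 -> bits=0101001010000
Op 4: insert gnu -> sets bits 8 12 -> bits=0101001010001
Op 5: insert elk -> sets bits 6 12 -> bits=0101001010001
Op 6: query elk -> checks bit6=1, bit12=1 (all 1) -> maybe
Op 7: insert koi -> sets bits 1 3 -> bits=0101001010001
Op 8: query gnu -> checks bit8=1, bit12=1 (all 1) -> maybe
Op 9: query rat -> checks bit3=1, bit8=1 (all 1) -> maybe
Op 10: query bee -> checks bit1=1 (all 1) -> maybe
Query results in order: maybe maybe maybe maybe

Answer: maybe maybe maybe maybe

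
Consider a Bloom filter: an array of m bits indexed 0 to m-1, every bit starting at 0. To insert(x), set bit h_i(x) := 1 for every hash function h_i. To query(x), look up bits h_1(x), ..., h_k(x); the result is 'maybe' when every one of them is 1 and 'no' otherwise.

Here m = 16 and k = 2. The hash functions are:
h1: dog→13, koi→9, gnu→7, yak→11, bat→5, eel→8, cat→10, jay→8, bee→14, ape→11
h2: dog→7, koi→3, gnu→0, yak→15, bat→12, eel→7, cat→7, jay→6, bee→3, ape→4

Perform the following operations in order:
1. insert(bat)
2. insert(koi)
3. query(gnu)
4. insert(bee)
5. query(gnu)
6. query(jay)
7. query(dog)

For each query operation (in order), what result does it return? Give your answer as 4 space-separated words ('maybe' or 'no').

Start: bits=0000000000000000
Op 1: insert bat -> sets bits 5 12 -> bits=0000010000001000
Op 2: insert koi -> sets bits 3 9 -> bits=0001010001001000
Op 3: query gnu -> checks bit0=0, bit7=0 (has a 0) -> no
Op 4: insert bee -> sets bits 3 14 -> bits=0001010001001010
Op 5: query gnu -> checks bit0=0, bit7=0 (has a 0) -> no
Op 6: query jay -> checks bit6=0, bit8=0 (has a 0) -> no
Op 7: query dog -> checks bit7=0, bit13=0 (has a 0) -> no
Query results in order: no no no no

Answer: no no no no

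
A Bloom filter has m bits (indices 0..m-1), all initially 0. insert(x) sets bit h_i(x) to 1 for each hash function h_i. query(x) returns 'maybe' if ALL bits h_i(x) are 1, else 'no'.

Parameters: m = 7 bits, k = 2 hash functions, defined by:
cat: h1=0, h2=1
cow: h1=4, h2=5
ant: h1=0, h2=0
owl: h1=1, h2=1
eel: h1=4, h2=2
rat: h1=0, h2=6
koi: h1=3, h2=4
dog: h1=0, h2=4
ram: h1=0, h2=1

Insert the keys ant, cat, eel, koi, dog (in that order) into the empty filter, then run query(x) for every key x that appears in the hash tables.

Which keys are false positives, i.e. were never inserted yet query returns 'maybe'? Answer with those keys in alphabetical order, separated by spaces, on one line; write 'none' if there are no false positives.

Start: bits=0000000
After insert 'ant': sets bits 0 -> bits=1000000
After insert 'cat': sets bits 0 1 -> bits=1100000
After insert 'eel': sets bits 2 4 -> bits=1110100
After insert 'koi': sets bits 3 4 -> bits=1111100
After insert 'dog': sets bits 0 4 -> bits=1111100
Not inserted: cow owl ram rat — query each against bits=1111100:
query cow: checks bit4=1, bit5=0 (has a 0) -> no => not a false positive
query owl: checks bit1=1 (all 1) -> maybe => FALSE POSITIVE
query ram: checks bit0=1, bit1=1 (all 1) -> maybe => FALSE POSITIVE
query rat: checks bit0=1, bit6=0 (has a 0) -> no => not a false positive
False positives (alphabetical): owl ram

Answer: owl ram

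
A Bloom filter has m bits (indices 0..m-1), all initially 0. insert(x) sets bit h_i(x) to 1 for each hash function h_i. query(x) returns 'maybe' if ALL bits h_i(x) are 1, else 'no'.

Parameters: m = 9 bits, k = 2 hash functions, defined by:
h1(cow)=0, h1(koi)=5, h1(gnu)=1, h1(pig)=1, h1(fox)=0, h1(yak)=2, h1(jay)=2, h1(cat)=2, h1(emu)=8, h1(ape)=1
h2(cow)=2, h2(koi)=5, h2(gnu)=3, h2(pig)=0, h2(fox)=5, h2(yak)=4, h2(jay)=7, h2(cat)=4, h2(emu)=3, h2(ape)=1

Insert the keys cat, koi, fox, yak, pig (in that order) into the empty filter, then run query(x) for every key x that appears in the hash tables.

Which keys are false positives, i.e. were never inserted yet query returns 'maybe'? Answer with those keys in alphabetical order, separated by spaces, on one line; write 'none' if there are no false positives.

Answer: ape cow

Derivation:
Start: bits=000000000
After insert 'cat': sets bits 2 4 -> bits=001010000
After insert 'koi': sets bits 5 -> bits=001011000
After insert 'fox': sets bits 0 5 -> bits=101011000
After insert 'yak': sets bits 2 4 -> bits=101011000
After insert 'pig': sets bits 0 1 -> bits=111011000
Not inserted: ape cow emu gnu jay — query each against bits=111011000:
query ape: checks bit1=1 (all 1) -> maybe => FALSE POSITIVE
query cow: checks bit0=1, bit2=1 (all 1) -> maybe => FALSE POSITIVE
query emu: checks bit3=0, bit8=0 (has a 0) -> no => not a false positive
query gnu: checks bit1=1, bit3=0 (has a 0) -> no => not a false positive
query jay: checks bit2=1, bit7=0 (has a 0) -> no => not a false positive
False positives (alphabetical): ape cow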